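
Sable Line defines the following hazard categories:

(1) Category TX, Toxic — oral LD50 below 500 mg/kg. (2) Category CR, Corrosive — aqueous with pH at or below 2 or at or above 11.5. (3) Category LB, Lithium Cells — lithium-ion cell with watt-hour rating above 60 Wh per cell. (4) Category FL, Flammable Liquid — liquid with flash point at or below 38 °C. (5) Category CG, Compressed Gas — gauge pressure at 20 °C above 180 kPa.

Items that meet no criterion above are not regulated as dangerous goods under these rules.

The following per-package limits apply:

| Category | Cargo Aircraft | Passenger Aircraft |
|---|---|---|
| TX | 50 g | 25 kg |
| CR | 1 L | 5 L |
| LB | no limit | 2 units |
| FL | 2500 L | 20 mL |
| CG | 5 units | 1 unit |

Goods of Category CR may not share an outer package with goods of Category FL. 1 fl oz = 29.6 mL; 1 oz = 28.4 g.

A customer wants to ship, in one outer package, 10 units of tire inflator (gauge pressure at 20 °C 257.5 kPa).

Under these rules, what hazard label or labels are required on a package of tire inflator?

Category CG

The tire inflator has gauge pressure at 20 °C 257.5 kPa, which is > 180 kPa, so it is Category CG (Compressed Gas).
Only the Category CG label is required.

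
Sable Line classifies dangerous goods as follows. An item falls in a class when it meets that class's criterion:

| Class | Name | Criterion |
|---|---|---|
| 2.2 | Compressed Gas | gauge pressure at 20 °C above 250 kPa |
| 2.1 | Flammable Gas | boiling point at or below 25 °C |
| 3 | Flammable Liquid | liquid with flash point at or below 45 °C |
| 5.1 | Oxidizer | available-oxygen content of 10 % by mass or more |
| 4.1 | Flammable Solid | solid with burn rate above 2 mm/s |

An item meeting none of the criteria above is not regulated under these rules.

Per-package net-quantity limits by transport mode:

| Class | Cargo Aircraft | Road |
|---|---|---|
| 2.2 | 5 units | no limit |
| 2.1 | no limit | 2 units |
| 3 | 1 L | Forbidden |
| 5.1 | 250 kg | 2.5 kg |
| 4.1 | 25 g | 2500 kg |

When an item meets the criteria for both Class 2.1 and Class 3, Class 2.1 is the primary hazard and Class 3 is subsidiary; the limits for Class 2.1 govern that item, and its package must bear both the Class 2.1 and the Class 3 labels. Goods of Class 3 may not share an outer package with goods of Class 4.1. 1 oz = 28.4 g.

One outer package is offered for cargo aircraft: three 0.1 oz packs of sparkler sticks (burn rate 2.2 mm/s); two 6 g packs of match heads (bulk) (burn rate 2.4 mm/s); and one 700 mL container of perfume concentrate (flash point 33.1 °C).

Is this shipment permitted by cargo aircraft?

No

Burn rate 2.2 mm/s meets the Class 4.1 criterion (Flammable Solid), so the sparkler sticks are Class 4.1.
Match heads (bulk): burn rate 2.4 mm/s > 2 mm/s → Class 4.1 (Flammable Solid).
Perfume concentrate: flash point 33.1 °C ≤ 45 °C → Class 3 (Flammable Liquid).
Class 3 quantity: 700 mL.
That is within the Class 3 cargo aircraft limit of 1 L.
Class 4.1 net quantity: (three 0.1 oz packs = 8.52 g) + (two 6 g packs = 12 g) = 20.52 g.
That is within the Class 4.1 cargo aircraft limit of 25 g.
Class 3 and Class 4.1 may not share an outer package.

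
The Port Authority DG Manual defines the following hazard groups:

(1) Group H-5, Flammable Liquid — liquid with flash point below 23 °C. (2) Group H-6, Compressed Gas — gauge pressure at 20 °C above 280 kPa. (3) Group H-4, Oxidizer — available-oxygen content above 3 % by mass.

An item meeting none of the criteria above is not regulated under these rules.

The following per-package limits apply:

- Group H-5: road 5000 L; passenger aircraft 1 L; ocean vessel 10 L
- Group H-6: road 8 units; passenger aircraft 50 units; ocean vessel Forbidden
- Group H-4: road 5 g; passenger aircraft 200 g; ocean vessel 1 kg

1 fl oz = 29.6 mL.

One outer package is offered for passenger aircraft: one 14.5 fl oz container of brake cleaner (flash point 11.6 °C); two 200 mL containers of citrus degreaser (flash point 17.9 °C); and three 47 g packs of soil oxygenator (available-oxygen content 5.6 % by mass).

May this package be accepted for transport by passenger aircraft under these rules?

Yes

Flash point 11.6 °C meets the Group H-5 criterion (Flammable Liquid), so the brake cleaner is Group H-5.
Flash point 17.9 °C meets the Group H-5 criterion (Flammable Liquid), so the citrus degreaser is Group H-5.
Available-oxygen content 5.6 % by mass meets the Group H-4 criterion (Oxidizer), so the soil oxygenator is Group H-4.
Group H-5 net quantity: (one 14.5 fl oz container = 429.2 mL) + (two 200 mL containers = 400 mL) = 829.2 mL.
829.2 mL ≤ 1 L (passenger aircraft limit, Group H-5) — within limit.
Group H-4 quantity: three 47 g packs = 141 g.
141 g is within the passenger aircraft limit of 200 g for Group H-4.
Every hazard group is within its passenger aircraft limit and no segregation rule is violated.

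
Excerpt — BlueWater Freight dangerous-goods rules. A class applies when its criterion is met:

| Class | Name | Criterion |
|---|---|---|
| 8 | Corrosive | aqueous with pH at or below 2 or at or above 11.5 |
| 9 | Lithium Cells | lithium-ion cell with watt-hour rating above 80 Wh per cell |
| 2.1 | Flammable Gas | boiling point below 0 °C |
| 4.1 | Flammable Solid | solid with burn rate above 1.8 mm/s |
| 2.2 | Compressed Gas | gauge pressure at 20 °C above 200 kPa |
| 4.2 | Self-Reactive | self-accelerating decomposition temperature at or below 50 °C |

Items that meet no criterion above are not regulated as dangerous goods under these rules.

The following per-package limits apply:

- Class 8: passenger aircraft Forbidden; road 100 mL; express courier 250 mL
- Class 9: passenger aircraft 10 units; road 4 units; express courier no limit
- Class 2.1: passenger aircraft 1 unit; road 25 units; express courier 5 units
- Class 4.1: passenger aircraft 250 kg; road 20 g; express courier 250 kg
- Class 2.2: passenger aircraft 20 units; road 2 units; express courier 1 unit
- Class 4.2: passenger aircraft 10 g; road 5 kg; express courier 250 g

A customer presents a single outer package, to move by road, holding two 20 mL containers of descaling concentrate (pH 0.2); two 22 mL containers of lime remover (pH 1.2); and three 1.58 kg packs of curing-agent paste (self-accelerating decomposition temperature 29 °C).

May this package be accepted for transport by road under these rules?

Yes

The descaling concentrate has pH 0.2, which is ≤ 2, so it is Class 8 (Corrosive).
With pH 1.2 (≤ 2), the lime remover falls in Class 8.
The curing-agent paste has self-accelerating decomposition temperature 29 °C, which is ≤ 50 °C, so it is Class 4.2 (Self-Reactive).
Total Class 8: (two 20 mL containers = 40 mL) + (two 22 mL containers = 44 mL) = 84 mL.
That is within the Class 8 road limit of 100 mL.
Class 4.2 quantity: three 1.58 kg packs = 4.74 kg.
4.74 kg ≤ 5 kg (road limit, Class 4.2) — within limit.
Every hazard class is within its road limit and no segregation rule is violated.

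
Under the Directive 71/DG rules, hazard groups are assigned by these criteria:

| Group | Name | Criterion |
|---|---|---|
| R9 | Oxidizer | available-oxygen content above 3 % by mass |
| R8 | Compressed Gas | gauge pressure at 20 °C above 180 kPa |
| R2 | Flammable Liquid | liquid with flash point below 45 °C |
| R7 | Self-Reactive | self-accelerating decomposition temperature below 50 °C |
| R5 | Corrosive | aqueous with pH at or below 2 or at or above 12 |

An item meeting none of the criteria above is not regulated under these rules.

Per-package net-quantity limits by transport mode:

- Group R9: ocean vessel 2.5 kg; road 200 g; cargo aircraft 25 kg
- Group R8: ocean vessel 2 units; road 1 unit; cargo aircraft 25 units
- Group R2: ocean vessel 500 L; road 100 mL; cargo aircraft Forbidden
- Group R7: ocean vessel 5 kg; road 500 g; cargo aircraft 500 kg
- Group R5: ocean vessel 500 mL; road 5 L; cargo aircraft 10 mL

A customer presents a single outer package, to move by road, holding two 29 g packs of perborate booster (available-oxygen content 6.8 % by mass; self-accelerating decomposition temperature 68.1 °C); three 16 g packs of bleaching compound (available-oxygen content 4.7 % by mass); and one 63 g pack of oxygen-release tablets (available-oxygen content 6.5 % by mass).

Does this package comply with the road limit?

The perborate booster has available-oxygen content 6.8 % by mass, which is > 3 % by mass, so it is Group R9 (Oxidizer).
Bleaching compound: available-oxygen content 4.7 % by mass > 3 % by mass → Group R9 (Oxidizer).
Oxygen-release tablets: available-oxygen content 6.5 % by mass > 3 % by mass → Group R9 (Oxidizer).
Total Group R9: (two 29 g packs = 58 g) + (three 16 g packs = 48 g) + 63 g = 169 g.
That is within the Group R9 road limit of 200 g.

Yes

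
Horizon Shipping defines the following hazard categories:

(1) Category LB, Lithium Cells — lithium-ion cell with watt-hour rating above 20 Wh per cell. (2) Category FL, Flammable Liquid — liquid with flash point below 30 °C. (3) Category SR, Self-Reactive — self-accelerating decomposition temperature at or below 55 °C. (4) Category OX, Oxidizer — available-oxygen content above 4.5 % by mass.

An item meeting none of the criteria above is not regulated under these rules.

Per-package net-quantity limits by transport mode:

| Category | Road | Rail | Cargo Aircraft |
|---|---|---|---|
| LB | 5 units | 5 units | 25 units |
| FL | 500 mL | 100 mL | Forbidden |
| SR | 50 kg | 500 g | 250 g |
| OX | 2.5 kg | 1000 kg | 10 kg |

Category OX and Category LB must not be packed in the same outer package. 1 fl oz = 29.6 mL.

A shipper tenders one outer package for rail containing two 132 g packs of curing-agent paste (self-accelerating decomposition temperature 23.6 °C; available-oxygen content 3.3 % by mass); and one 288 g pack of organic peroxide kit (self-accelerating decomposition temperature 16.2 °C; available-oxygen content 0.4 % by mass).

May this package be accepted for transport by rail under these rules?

Self-accelerating decomposition temperature 23.6 °C meets the Category SR criterion (Self-Reactive), so the curing-agent paste is Category SR.
Self-accelerating decomposition temperature 16.2 °C meets the Category SR criterion (Self-Reactive), so the organic peroxide kit is Category SR.
Total Category SR: (two 132 g packs = 264 g) + 288 g = 552 g.
552 g exceeds the rail limit of 500 g for Category SR.

No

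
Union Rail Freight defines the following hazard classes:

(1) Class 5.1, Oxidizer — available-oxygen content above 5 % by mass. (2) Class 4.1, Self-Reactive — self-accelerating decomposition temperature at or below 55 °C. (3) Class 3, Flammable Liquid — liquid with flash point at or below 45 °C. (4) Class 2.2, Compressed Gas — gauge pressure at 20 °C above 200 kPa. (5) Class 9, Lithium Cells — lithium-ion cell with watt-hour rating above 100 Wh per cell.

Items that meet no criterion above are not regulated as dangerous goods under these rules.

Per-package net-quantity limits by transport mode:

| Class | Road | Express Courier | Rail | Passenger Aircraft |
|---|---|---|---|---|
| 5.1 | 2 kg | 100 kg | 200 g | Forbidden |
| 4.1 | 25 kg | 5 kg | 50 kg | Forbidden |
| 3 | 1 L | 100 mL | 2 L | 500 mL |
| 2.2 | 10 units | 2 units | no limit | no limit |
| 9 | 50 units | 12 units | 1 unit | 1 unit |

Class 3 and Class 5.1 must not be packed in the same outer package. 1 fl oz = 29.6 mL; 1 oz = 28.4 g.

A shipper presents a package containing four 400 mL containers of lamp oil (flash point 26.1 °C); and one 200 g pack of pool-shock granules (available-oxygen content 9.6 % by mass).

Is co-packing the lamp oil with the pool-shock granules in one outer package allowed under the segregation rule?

Lamp oil: flash point 26.1 °C ≤ 45 °C → Class 3 (Flammable Liquid).
Available-oxygen content 9.6 % by mass meets the Class 5.1 criterion (Oxidizer), so the pool-shock granules are Class 5.1.
Class 3 and Class 5.1 may not share an outer package.

No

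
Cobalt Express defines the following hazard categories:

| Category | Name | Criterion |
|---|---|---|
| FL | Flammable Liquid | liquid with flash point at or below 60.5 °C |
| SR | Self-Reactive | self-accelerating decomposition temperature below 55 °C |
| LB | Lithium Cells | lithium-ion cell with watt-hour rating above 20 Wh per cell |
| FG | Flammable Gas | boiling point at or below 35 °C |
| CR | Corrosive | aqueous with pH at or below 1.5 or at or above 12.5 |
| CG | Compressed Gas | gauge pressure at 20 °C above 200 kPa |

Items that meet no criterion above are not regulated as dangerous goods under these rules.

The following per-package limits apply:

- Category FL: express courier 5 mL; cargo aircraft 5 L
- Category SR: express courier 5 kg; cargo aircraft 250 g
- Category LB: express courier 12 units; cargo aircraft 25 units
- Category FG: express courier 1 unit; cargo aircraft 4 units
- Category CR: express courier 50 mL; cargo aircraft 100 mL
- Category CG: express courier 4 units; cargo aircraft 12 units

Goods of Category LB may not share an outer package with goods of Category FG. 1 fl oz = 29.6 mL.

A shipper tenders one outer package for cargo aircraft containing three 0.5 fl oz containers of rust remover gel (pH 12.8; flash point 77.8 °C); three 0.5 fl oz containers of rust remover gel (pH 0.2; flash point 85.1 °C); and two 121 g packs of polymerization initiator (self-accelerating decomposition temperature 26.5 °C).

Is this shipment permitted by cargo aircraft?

Yes

The rust remover gel has pH 12.8, which is ≥ 12.5, so it is Category CR (Corrosive).
With pH 0.2 (≤ 1.5), the rust remover gel falls in Category CR.
The polymerization initiator has self-accelerating decomposition temperature 26.5 °C, which is < 55 °C, so it is Category SR (Self-Reactive).
Total Category CR: (three 0.5 fl oz containers = 44.4 mL) + (three 0.5 fl oz containers = 44.4 mL) = 88.8 mL.
That is within the Category CR cargo aircraft limit of 100 mL.
Category SR quantity: two 121 g packs = 242 g.
242 g is within the cargo aircraft limit of 250 g for Category SR.
The segregation rule (Category LB with Category FG) does not apply to Category CR with Category SR.
Every hazard category is within its cargo aircraft limit and no segregation rule is violated.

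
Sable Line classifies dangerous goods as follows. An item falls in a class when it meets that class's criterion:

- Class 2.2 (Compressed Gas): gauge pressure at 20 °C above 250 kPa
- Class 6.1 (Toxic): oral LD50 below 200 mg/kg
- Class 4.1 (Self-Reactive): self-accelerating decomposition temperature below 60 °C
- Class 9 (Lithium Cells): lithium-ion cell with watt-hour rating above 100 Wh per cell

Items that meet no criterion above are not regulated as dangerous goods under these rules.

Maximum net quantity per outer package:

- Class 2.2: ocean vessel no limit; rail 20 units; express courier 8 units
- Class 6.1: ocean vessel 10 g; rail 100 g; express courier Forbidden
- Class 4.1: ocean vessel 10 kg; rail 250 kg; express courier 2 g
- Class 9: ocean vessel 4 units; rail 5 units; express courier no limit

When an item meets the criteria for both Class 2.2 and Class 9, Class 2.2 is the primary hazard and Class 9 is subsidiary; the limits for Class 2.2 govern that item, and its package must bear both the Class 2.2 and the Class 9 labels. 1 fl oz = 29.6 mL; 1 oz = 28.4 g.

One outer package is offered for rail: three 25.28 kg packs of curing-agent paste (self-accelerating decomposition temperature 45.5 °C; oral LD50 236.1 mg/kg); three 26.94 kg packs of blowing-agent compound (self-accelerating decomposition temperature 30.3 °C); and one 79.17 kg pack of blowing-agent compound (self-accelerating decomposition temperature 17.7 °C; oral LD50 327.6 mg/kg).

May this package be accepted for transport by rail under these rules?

Yes

Self-accelerating decomposition temperature 45.5 °C meets the Class 4.1 criterion (Self-Reactive), so the curing-agent paste is Class 4.1.
Blowing-agent compound: self-accelerating decomposition temperature 30.3 °C < 60 °C → Class 4.1 (Self-Reactive).
The blowing-agent compound has self-accelerating decomposition temperature 17.7 °C, which is < 60 °C, so it is Class 4.1 (Self-Reactive).
Total Class 4.1: (three 25.28 kg packs = 75.84 kg) + (three 26.94 kg packs = 80.82 kg) + 79.17 kg = 235.83 kg.
235.83 kg ≤ 250 kg (rail limit, Class 4.1) — within limit.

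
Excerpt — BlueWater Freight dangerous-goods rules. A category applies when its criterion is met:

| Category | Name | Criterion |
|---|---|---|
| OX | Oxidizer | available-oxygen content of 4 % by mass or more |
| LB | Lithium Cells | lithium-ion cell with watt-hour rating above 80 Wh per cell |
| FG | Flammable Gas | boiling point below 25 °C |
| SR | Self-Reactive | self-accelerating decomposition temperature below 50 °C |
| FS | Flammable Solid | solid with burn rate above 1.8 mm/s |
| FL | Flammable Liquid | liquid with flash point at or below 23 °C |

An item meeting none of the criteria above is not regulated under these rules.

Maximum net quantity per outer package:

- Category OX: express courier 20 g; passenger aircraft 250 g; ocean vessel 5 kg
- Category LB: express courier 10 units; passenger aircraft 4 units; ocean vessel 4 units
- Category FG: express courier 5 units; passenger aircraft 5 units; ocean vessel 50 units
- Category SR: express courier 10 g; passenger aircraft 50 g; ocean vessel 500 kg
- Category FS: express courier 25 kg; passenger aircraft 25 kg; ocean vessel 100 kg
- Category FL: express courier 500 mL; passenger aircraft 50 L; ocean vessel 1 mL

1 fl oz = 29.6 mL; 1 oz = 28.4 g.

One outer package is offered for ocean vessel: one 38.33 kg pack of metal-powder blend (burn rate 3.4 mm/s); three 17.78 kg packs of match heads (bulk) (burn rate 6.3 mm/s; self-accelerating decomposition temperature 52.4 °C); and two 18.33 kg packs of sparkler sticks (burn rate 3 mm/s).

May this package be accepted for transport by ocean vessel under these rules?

Metal-powder blend: burn rate 3.4 mm/s > 1.8 mm/s → Category FS (Flammable Solid).
With burn rate 6.3 mm/s (> 1.8 mm/s), the match heads (bulk) fall in Category FS.
With burn rate 3 mm/s (> 1.8 mm/s), the sparkler sticks fall in Category FS.
Category FS net quantity: 38.33 kg + (three 17.78 kg packs = 53.34 kg) + (two 18.33 kg packs = 36.66 kg) = 128.33 kg.
That exceeds the Category FS ocean vessel limit of 100 kg.

No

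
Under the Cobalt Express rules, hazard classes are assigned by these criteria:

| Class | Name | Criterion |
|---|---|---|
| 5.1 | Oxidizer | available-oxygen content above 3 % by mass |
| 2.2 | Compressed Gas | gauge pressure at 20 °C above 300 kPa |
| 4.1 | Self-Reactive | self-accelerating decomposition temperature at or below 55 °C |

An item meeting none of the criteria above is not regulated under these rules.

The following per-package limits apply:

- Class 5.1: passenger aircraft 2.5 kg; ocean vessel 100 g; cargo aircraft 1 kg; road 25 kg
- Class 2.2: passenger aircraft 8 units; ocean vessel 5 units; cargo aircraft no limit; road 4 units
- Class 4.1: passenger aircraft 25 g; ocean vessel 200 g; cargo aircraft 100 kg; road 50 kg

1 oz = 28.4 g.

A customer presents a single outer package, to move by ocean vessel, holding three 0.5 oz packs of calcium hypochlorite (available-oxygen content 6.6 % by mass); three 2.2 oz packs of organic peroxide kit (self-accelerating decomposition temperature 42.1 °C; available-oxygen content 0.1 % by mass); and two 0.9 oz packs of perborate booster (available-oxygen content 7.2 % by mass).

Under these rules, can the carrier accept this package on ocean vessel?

Yes

With available-oxygen content 6.6 % by mass (> 3 % by mass), the calcium hypochlorite falls in Class 5.1.
With self-accelerating decomposition temperature 42.1 °C (≤ 55 °C), the organic peroxide kit falls in Class 4.1.
Available-oxygen content 7.2 % by mass meets the Class 5.1 criterion (Oxidizer), so the perborate booster is Class 5.1.
Class 5.1 net quantity: (three 0.5 oz packs = 42.6 g) + (two 0.9 oz packs = 51.12 g) = 93.72 g.
93.72 g is within the ocean vessel limit of 100 g for Class 5.1.
Class 4.1 quantity: three 2.2 oz packs = 187.44 g.
187.44 g is within the ocean vessel limit of 200 g for Class 4.1.
Every hazard class is within its ocean vessel limit and no segregation rule is violated.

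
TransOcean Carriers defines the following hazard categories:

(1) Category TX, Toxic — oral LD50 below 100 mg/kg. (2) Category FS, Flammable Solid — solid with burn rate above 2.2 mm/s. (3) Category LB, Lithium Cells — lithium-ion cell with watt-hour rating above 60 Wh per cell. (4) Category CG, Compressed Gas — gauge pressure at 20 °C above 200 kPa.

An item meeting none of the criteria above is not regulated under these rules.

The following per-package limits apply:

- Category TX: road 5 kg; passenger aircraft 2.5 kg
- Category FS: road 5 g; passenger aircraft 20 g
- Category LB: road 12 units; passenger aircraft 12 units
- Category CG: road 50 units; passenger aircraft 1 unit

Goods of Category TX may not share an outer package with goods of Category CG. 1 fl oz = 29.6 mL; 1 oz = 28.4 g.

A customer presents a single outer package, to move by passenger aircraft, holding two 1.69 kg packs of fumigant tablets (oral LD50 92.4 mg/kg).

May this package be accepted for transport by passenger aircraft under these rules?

No

Fumigant tablets: oral LD50 92.4 mg/kg < 100 mg/kg → Category TX (Toxic).
Category TX quantity: two 1.69 kg packs = 3.38 kg.
That exceeds the Category TX passenger aircraft limit of 2.5 kg.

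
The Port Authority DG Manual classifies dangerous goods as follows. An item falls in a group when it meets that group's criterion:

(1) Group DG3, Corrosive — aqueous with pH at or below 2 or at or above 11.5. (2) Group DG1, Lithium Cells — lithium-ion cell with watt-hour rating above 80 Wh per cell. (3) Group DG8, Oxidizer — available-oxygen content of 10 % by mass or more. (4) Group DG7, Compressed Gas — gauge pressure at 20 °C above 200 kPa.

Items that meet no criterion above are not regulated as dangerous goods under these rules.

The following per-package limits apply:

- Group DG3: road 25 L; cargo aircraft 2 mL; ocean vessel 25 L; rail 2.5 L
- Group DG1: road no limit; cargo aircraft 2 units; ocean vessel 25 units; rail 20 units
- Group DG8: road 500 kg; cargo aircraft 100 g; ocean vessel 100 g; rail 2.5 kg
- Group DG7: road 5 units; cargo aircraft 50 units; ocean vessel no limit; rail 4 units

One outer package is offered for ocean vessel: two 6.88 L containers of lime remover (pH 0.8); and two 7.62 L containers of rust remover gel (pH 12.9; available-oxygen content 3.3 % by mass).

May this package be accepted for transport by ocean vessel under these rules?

No

The lime remover has pH 0.8, which is ≤ 2, so it is Group DG3 (Corrosive).
Rust remover gel: pH 12.9 ≥ 11.5 → Group DG3 (Corrosive).
Total Group DG3: (two 6.88 L containers = 13.76 L) + (two 7.62 L containers = 15.24 L) = 29 L.
29 L > 25 L (ocean vessel limit, Group DG3) — over the limit.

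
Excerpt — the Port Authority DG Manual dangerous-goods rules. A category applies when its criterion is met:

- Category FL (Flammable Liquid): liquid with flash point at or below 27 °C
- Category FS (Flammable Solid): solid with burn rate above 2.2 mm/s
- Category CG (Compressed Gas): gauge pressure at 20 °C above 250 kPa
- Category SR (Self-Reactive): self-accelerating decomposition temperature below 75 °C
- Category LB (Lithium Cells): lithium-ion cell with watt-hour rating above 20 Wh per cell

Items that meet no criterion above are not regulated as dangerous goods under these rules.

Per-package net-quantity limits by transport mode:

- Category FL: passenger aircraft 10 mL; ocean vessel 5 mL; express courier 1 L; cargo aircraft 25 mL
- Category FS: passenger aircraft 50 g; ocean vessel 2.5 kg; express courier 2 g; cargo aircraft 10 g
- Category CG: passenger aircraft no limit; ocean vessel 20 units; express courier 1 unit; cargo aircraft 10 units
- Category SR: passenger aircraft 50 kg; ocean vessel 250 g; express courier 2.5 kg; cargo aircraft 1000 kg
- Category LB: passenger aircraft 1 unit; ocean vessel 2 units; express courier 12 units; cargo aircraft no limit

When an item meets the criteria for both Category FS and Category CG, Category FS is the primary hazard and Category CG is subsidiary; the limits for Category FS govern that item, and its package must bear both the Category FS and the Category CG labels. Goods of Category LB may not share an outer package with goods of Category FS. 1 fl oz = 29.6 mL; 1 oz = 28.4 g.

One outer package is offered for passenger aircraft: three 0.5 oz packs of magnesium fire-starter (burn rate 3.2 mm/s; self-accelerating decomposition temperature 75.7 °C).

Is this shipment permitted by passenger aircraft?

Yes

Burn rate 3.2 mm/s meets the Category FS criterion (Flammable Solid), so the magnesium fire-starter is Category FS.
Category FS quantity: three 0.5 oz packs = 42.6 g.
That is within the Category FS passenger aircraft limit of 50 g.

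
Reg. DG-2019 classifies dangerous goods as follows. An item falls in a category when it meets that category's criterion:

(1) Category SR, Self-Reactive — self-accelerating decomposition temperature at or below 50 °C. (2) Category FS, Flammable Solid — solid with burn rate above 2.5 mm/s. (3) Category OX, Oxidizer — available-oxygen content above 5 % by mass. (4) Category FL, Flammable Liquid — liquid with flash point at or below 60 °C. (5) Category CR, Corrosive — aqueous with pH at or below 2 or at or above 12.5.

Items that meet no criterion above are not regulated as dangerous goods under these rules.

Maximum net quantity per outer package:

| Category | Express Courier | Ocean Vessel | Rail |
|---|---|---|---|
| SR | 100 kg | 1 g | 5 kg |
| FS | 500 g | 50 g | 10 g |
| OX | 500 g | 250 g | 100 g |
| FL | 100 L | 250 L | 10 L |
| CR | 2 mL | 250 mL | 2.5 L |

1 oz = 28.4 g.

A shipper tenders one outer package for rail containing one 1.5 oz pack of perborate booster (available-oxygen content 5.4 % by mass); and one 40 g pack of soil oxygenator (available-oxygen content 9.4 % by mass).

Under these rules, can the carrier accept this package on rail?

With available-oxygen content 5.4 % by mass (> 5 % by mass), the perborate booster falls in Category OX.
With available-oxygen content 9.4 % by mass (> 5 % by mass), the soil oxygenator falls in Category OX.
Total Category OX: (one 1.5 oz pack = 42.6 g) + 40 g = 82.6 g.
That is within the Category OX rail limit of 100 g.

Yes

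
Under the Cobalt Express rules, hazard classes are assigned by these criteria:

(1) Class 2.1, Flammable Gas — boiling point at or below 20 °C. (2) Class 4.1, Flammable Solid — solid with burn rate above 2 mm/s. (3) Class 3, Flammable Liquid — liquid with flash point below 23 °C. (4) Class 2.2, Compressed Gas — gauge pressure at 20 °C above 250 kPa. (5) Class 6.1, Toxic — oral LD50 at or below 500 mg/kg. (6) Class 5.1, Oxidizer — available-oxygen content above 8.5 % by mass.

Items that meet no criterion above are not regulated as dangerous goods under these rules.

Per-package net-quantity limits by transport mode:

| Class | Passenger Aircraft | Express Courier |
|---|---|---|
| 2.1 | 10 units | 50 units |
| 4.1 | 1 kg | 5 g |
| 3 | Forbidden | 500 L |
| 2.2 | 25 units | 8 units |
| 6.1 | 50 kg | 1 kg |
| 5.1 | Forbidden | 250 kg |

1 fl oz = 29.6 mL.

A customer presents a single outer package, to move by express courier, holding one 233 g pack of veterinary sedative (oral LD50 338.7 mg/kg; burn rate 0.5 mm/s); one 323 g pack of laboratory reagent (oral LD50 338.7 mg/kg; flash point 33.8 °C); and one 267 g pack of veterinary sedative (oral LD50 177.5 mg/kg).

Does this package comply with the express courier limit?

Oral LD50 338.7 mg/kg meets the Class 6.1 criterion (Toxic), so the veterinary sedative is Class 6.1.
With oral LD50 338.7 mg/kg (≤ 500 mg/kg), the laboratory reagent falls in Class 6.1.
The veterinary sedative has oral LD50 177.5 mg/kg, which is ≤ 500 mg/kg, so it is Class 6.1 (Toxic).
Total Class 6.1: 233 g + 323 g + 267 g = 823 g.
823 g is within the express courier limit of 1 kg for Class 6.1.

Yes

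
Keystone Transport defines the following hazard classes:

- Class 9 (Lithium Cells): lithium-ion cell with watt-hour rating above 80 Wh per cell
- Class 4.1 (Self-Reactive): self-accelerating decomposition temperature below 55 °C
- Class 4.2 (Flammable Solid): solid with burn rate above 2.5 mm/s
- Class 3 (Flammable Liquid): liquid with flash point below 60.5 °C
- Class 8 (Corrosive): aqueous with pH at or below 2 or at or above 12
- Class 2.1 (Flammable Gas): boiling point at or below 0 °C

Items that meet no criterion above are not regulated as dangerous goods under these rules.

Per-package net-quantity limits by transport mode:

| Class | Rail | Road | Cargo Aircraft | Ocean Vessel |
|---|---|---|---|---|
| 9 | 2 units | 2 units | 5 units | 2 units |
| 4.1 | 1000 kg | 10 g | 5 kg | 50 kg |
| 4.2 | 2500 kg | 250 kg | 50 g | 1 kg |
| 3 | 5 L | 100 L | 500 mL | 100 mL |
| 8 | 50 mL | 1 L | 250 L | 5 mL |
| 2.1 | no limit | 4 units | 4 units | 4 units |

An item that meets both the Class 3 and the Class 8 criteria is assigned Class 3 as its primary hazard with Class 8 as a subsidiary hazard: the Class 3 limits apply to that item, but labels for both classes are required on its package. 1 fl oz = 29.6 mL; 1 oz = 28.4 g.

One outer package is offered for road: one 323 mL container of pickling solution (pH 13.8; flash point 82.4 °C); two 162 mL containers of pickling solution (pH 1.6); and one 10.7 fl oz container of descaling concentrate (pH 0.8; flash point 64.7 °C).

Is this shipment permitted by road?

Yes

Pickling solution: pH 13.8 ≥ 12 → Class 8 (Corrosive).
With pH 1.6 (≤ 2), the pickling solution falls in Class 8.
The descaling concentrate has pH 0.8, which is ≤ 2, so it is Class 8 (Corrosive).
Total Class 8: 323 mL + (two 162 mL containers = 324 mL) + (one 10.7 fl oz container = 316.72 mL) = 963.72 mL.
963.72 mL ≤ 1 L (road limit, Class 8) — within limit.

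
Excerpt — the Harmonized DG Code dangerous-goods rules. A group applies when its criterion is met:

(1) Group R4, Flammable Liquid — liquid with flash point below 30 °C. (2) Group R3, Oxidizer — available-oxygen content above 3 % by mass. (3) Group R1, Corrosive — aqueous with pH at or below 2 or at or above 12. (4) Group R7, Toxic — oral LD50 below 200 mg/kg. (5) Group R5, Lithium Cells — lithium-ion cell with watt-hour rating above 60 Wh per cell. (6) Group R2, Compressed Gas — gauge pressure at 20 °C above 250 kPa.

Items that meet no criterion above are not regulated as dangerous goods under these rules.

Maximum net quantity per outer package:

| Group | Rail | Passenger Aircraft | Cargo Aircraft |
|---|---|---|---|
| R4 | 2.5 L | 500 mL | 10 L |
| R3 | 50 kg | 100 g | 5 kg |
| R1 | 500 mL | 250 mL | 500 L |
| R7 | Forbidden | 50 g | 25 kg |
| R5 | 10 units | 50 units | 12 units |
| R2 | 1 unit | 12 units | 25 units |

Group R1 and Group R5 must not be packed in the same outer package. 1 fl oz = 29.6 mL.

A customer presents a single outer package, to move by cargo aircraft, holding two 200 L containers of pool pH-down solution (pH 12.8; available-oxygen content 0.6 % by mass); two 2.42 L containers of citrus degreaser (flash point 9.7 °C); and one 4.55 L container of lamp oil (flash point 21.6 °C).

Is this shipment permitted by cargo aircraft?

Yes

Pool pH-down solution: pH 12.8 ≥ 12 → Group R1 (Corrosive).
The citrus degreaser has flash point 9.7 °C, which is < 30 °C, so it is Group R4 (Flammable Liquid).
Lamp oil: flash point 21.6 °C < 30 °C → Group R4 (Flammable Liquid).
Group R1 quantity: two 200 L containers = 400 L.
400 L is within the cargo aircraft limit of 500 L for Group R1.
Total Group R4: (two 2.42 L containers = 4.84 L) + 4.55 L = 9.39 L.
That is within the Group R4 cargo aircraft limit of 10 L.
The segregation rule (Group R1 with Group R5) does not apply to Group R1 with Group R4.
Every hazard group is within its cargo aircraft limit and no segregation rule is violated.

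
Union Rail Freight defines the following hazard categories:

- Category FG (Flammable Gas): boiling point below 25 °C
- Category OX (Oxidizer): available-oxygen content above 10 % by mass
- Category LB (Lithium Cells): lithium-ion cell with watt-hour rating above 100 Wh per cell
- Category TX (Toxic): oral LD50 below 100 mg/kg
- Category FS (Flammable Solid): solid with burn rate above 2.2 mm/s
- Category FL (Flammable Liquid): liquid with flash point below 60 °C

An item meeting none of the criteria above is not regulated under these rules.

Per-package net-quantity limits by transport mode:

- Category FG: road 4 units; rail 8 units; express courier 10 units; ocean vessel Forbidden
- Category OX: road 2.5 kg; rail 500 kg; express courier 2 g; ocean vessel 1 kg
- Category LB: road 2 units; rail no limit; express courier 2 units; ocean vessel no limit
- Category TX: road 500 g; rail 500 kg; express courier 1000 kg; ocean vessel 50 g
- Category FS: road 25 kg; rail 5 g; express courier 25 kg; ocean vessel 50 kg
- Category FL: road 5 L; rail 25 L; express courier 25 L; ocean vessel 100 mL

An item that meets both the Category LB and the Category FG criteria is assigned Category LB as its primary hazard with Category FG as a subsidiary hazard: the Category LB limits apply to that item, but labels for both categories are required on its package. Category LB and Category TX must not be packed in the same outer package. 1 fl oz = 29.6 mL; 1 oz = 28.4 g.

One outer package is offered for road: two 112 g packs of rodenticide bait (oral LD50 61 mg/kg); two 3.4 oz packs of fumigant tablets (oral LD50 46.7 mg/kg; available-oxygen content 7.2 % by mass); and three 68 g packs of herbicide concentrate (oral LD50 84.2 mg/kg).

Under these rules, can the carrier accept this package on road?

The rodenticide bait has oral LD50 61 mg/kg, which is < 100 mg/kg, so it is Category TX (Toxic).
The fumigant tablets have oral LD50 46.7 mg/kg, which is < 100 mg/kg, so they are Category TX (Toxic).
The herbicide concentrate has oral LD50 84.2 mg/kg, which is < 100 mg/kg, so it is Category TX (Toxic).
Total Category TX: (two 112 g packs = 224 g) + (two 3.4 oz packs = 193.12 g) + (three 68 g packs = 204 g) = 621.12 g.
621.12 g exceeds the road limit of 500 g for Category TX.

No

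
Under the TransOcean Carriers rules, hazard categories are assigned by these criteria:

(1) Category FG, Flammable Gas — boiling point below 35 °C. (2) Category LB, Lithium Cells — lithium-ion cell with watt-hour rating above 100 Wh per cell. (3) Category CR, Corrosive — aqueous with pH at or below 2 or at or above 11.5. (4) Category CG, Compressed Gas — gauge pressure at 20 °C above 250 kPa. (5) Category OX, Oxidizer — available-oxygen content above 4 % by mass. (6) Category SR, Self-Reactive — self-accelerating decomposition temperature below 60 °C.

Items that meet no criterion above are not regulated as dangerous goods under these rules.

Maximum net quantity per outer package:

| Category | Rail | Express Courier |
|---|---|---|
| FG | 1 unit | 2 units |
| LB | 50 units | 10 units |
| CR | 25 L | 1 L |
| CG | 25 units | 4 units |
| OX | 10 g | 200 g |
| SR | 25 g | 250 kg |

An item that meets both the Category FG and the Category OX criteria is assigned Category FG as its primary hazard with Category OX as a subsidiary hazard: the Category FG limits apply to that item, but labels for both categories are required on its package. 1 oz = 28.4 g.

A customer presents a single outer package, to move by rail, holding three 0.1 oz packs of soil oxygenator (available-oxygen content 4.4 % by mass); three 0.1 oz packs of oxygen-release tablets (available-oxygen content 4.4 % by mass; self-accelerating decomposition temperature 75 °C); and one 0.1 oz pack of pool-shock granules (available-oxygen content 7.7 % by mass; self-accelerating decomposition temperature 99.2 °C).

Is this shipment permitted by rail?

With available-oxygen content 4.4 % by mass (> 4 % by mass), the soil oxygenator falls in Category OX.
With available-oxygen content 4.4 % by mass (> 4 % by mass), the oxygen-release tablets fall in Category OX.
Available-oxygen content 7.7 % by mass meets the Category OX criterion (Oxidizer), so the pool-shock granules are Category OX.
Total Category OX: (three 0.1 oz packs = 8.52 g) + (three 0.1 oz packs = 8.52 g) + (one 0.1 oz pack = 2.84 g) = 19.88 g.
19.88 g > 10 g (rail limit, Category OX) — over the limit.

No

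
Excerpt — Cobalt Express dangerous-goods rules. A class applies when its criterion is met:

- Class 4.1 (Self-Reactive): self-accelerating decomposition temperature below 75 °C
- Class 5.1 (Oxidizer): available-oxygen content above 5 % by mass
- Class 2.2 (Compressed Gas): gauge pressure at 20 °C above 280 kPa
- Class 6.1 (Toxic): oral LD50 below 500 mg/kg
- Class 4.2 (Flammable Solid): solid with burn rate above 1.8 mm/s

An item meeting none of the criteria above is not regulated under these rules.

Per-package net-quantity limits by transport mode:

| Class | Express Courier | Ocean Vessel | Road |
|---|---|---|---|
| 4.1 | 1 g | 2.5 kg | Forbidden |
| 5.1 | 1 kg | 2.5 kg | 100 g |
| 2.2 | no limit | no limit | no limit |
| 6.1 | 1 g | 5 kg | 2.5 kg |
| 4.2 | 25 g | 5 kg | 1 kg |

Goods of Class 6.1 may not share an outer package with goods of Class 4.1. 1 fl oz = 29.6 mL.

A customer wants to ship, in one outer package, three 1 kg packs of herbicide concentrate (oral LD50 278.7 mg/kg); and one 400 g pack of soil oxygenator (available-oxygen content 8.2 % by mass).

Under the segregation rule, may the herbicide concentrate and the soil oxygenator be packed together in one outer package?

Yes

The herbicide concentrate has oral LD50 278.7 mg/kg, which is < 500 mg/kg, so it is Class 6.1 (Toxic).
Available-oxygen content 8.2 % by mass meets the Class 5.1 criterion (Oxidizer), so the soil oxygenator is Class 5.1.
No segregation rule bars Class 6.1 with Class 5.1.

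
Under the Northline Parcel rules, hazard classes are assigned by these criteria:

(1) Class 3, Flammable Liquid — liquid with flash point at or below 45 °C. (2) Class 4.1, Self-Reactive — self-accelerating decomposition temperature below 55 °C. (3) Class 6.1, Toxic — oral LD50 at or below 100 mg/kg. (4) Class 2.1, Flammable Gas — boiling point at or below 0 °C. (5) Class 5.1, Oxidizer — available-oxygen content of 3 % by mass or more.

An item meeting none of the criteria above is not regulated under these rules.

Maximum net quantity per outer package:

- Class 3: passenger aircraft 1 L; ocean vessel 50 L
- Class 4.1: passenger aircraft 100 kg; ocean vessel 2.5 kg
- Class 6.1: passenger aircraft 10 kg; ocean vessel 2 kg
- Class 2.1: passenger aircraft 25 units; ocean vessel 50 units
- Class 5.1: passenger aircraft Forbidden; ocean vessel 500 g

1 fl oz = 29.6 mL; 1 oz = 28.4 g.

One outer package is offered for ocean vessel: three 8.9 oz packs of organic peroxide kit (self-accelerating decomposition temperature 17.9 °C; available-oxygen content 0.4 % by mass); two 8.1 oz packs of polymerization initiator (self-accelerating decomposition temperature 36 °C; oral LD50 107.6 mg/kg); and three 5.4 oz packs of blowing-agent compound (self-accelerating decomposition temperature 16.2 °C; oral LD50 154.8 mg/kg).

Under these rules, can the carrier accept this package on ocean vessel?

Yes

Organic peroxide kit: self-accelerating decomposition temperature 17.9 °C < 55 °C → Class 4.1 (Self-Reactive).
Polymerization initiator: self-accelerating decomposition temperature 36 °C < 55 °C → Class 4.1 (Self-Reactive).
The blowing-agent compound has self-accelerating decomposition temperature 16.2 °C, which is < 55 °C, so it is Class 4.1 (Self-Reactive).
Total Class 4.1: (three 8.9 oz packs = 758.28 g) + (two 8.1 oz packs = 460.08 g) + (three 5.4 oz packs = 460.08 g) = 1678.44 g.
1678.44 g is within the ocean vessel limit of 2.5 kg for Class 4.1.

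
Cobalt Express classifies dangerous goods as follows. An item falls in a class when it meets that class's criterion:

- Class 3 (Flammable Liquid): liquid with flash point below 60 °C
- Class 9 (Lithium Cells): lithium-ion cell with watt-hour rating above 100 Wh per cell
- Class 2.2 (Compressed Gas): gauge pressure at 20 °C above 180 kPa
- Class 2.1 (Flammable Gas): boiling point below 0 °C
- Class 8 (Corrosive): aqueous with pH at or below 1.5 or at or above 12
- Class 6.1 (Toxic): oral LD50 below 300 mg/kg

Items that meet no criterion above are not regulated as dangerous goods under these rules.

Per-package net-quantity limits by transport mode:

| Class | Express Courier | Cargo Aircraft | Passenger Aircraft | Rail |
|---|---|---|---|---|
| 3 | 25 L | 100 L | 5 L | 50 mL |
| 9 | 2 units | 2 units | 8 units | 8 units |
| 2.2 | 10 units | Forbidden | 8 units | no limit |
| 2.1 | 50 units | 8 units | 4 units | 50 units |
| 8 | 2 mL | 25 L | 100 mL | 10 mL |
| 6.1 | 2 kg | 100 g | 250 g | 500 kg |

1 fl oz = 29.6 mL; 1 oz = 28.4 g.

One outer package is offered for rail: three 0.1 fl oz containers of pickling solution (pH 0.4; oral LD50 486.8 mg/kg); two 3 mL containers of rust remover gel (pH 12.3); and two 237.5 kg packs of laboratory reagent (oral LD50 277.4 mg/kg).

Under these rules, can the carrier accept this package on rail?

The pickling solution has pH 0.4, which is ≤ 1.5, so it is Class 8 (Corrosive).
Rust remover gel: pH 12.3 ≥ 12 → Class 8 (Corrosive).
With oral LD50 277.4 mg/kg (< 300 mg/kg), the laboratory reagent falls in Class 6.1.
Class 8 net quantity: (three 0.1 fl oz containers = 8.88 mL) + (two 3 mL containers = 6 mL) = 14.88 mL.
That exceeds the Class 8 rail limit of 10 mL.
Class 6.1 quantity: two 237.5 kg packs = 475 kg.
475 kg is within the rail limit of 500 kg for Class 6.1.

No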